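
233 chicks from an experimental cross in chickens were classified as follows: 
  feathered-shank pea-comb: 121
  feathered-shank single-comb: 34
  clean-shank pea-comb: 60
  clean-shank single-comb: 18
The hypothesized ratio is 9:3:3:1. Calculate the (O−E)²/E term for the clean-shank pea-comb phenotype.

Total ratio parts = 16. Expected numbers out of 233:
  feathered-shank pea-comb: 233 × 9/16 = 131.0625
  feathered-shank single-comb: 233 × 3/16 = 43.6875
  clean-shank pea-comb: 233 × 3/16 = 43.6875
  clean-shank single-comb: 233 × 1/16 = 14.5625
Contribution of clean-shank pea-comb: (60 − 43.6875)² / 43.6875 = 6.0909

6.091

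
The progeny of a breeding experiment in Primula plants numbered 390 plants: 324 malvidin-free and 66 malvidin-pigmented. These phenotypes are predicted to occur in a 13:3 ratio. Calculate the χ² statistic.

The 13:3 ratio has 16 parts, so with N = 390 the expected counts are:
  malvidin-free: 390 × 13/16 = 316.875
  malvidin-pigmented: 390 × 3/16 = 73.125
χ² = Σ (O − E)² / E
  malvidin-free: (324 − 316.875)² / 316.875 = 0.1602
  malvidin-pigmented: (66 − 73.125)² / 73.125 = 0.6942
χ² = 0.1602 + 0.6942 = 0.8544 ≈ 0.854

0.854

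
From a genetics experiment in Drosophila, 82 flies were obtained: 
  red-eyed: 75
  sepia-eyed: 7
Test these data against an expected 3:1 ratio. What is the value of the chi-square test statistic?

Expected counts for N = 82 under a 3:1 ratio (total parts = 4):
  red-eyed: 82 × 3/4 = 61.5
  sepia-eyed: 82 × 1/4 = 20.5
χ² = Σ (O − E)² / E
  red-eyed: (75 − 61.5)² / 61.5 = 2.9634
  sepia-eyed: (7 − 20.5)² / 20.5 = 8.8902
χ² = 2.9634 + 8.8902 = 11.8536 ≈ 11.854

11.854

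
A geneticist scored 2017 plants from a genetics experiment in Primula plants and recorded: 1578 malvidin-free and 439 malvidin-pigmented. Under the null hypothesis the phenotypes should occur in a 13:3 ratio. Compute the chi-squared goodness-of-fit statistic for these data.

12.035

The 13:3 ratio has 16 parts, so with N = 2017 the expected counts are:
  malvidin-free: 2017 × 13/16 = 1638.8125
  malvidin-pigmented: 2017 × 3/16 = 378.1875
χ² = Σ (O − E)² / E
  malvidin-free: (1578 − 1638.8125)² / 1638.8125 = 2.2566
  malvidin-pigmented: (439 − 378.1875)² / 378.1875 = 9.7786
χ² = 2.2566 + 9.7786 = 12.0352 ≈ 12.035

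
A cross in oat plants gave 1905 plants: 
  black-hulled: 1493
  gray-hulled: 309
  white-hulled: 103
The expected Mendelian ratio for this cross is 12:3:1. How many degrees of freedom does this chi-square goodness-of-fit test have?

2

A goodness-of-fit test with 3 phenotype classes has df = 3 − 1 = 2.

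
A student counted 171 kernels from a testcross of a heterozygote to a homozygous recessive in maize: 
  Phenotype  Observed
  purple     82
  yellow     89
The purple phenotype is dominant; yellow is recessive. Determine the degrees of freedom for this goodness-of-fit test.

A testcross of a heterozygote (Aa × aa) gives a 1:1 phenotypic ratio.
A goodness-of-fit test with 2 phenotype classes has df = 2 − 1 = 1.

1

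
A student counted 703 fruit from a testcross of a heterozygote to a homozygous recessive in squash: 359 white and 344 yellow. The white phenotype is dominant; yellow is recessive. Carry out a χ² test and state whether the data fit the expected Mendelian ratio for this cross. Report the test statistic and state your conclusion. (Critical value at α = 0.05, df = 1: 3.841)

0.320; consistent

A testcross of a heterozygote (Aa × aa) gives a 1:1 phenotypic ratio.
Expected counts for N = 703 under a 1:1 ratio (total parts = 2):
  white: 703 × 1/2 = 351.5
  yellow: 703 × 1/2 = 351.5
χ² = Σ (O − E)² / E
  white: (359 − 351.5)² / 351.5 = 0.1600
  yellow: (344 − 351.5)² / 351.5 = 0.1600
χ² = 0.1600 + 0.1600 = 0.320
Degrees of freedom = 2 − 1 = 1; critical value at α = 0.05 is 3.841.
Since 0.320 < 3.841, we fail to reject the null hypothesis — the data are consistent with the 1:1 ratio.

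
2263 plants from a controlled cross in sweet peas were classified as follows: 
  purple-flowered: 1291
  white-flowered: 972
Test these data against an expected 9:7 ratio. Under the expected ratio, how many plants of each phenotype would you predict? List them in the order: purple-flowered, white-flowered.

1272.9375, 990.0625

Under the 9:7 hypothesis (Σ ratio = 16, N = 2263):
  purple-flowered: 2263 × 9/16 = 1272.9375
  white-flowered: 2263 × 7/16 = 990.0625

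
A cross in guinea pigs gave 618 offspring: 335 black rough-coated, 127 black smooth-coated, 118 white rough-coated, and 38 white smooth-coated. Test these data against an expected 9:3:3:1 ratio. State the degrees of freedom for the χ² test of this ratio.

3

A goodness-of-fit test with 4 phenotype classes has df = 4 − 1 = 3.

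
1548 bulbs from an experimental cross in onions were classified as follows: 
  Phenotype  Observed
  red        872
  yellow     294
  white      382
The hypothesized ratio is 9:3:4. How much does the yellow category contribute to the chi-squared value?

0.048

Total ratio parts = 16. Expected numbers out of 1548:
  red: 1548 × 9/16 = 870.75
  yellow: 1548 × 3/16 = 290.25
  white: 1548 × 4/16 = 387
Contribution of yellow: (294 − 290.25)² / 290.25 = 0.0484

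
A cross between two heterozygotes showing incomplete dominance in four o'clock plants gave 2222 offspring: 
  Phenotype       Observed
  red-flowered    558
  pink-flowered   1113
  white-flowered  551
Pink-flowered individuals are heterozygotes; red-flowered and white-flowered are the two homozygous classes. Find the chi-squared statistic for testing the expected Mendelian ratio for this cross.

0.051

With incomplete dominance, a heterozygote × heterozygote cross gives a 1:2:1 phenotypic ratio.
Expected counts for N = 2222 under a 1:2:1 ratio (total parts = 4):
  red-flowered: 2222 × 1/4 = 555.5
  pink-flowered: 2222 × 2/4 = 1111
  white-flowered: 2222 × 1/4 = 555.5
χ² = Σ (O − E)² / E
  red-flowered: (558 − 555.5)² / 555.5 = 0.0113
  pink-flowered: (1113 − 1111)² / 1111 = 0.0036
  white-flowered: (551 − 555.5)² / 555.5 = 0.0365
χ² = 0.0113 + 0.0036 + 0.0365 = 0.0514 ≈ 0.051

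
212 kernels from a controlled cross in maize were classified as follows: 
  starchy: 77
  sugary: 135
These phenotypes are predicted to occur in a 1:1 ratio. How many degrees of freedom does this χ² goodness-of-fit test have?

1

A goodness-of-fit test with 2 phenotype classes has df = 2 − 1 = 1.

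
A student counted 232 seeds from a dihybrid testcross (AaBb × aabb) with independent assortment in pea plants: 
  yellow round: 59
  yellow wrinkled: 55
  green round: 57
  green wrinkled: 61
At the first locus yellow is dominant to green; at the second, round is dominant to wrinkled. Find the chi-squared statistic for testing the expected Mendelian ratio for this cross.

0.345

A dihybrid testcross with independent assortment gives a 1:1:1:1 ratio.
Total ratio parts = 4. Expected numbers out of 232:
  yellow round: 232 × 1/4 = 58
  yellow wrinkled: 232 × 1/4 = 58
  green round: 232 × 1/4 = 58
  green wrinkled: 232 × 1/4 = 58
χ² = Σ (O − E)² / E
  yellow round: (59 − 58)² / 58 = 0.0172
  yellow wrinkled: (55 − 58)² / 58 = 0.1552
  green round: (57 − 58)² / 58 = 0.0172
  green wrinkled: (61 − 58)² / 58 = 0.1552
χ² = 0.0172 + 0.1552 + 0.0172 + 0.1552 = 0.3448 ≈ 0.345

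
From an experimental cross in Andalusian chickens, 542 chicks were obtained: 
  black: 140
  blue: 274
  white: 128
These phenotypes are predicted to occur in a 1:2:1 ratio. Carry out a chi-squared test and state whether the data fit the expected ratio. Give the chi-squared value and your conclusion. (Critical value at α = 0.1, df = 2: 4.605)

Total ratio parts = 4. Expected numbers out of 542:
  black: 542 × 1/4 = 135.5
  blue: 542 × 2/4 = 271
  white: 542 × 1/4 = 135.5
χ² = Σ (O − E)² / E
  black: (140 − 135.5)² / 135.5 = 0.1494
  blue: (274 − 271)² / 271 = 0.0332
  white: (128 − 135.5)² / 135.5 = 0.4151
χ² = 0.1494 + 0.0332 + 0.4151 = 0.5977 ≈ 0.598
Degrees of freedom = 3 − 1 = 2; critical value at α = 0.1 is 4.605.
Since 0.598 < 4.605, we fail to reject the null hypothesis — the data are consistent with the 1:2:1 ratio.

0.598; consistent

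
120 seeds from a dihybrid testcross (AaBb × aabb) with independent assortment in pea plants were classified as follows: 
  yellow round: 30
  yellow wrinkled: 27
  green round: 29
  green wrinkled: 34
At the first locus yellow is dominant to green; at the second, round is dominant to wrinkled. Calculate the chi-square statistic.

A dihybrid testcross with independent assortment gives a 1:1:1:1 ratio.
Total ratio parts = 4. Expected numbers out of 120:
  yellow round: 120 × 1/4 = 30
  yellow wrinkled: 120 × 1/4 = 30
  green round: 120 × 1/4 = 30
  green wrinkled: 120 × 1/4 = 30
χ² = Σ (O − E)² / E
  yellow round: (30 − 30)² / 30 = 0.0000
  yellow wrinkled: (27 − 30)² / 30 = 0.3000
  green round: (29 − 30)² / 30 = 0.0333
  green wrinkled: (34 − 30)² / 30 = 0.5333
χ² = 0.0000 + 0.3000 + 0.0333 + 0.5333 = 0.8666 ≈ 0.867

0.867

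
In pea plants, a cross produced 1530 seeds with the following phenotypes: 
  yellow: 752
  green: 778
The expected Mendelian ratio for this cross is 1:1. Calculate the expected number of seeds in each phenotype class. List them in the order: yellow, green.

765, 765

Total ratio parts = 2. Expected numbers out of 1530:
  yellow: 1530 × 1/2 = 765
  green: 1530 × 1/2 = 765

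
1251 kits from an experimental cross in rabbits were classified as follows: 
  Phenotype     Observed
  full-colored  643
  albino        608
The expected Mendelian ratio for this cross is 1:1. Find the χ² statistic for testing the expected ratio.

0.979

Under the 1:1 hypothesis (Σ ratio = 2, N = 1251):
  full-colored: 1251 × 1/2 = 625.5
  albino: 1251 × 1/2 = 625.5
χ² = Σ (O − E)² / E
  full-colored: (643 − 625.5)² / 625.5 = 0.4896
  albino: (608 − 625.5)² / 625.5 = 0.4896
χ² = 0.4896 + 0.4896 = 0.9792 ≈ 0.979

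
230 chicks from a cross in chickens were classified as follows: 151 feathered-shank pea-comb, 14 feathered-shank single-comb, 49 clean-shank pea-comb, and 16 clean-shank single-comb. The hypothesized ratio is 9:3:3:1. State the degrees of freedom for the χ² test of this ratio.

3

A goodness-of-fit test with 4 phenotype classes has df = 4 − 1 = 3.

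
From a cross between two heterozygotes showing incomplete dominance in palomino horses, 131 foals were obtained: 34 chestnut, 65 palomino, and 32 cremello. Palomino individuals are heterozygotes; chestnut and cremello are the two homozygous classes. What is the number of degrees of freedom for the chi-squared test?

2

With incomplete dominance, a heterozygote × heterozygote cross gives a 1:2:1 phenotypic ratio.
A goodness-of-fit test with 3 phenotype classes has df = 3 − 1 = 2.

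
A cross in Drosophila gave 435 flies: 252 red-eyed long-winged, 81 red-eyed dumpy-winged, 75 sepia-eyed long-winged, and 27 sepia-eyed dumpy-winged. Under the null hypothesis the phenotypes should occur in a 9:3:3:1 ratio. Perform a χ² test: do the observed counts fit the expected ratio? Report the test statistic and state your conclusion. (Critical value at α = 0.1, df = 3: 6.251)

Total ratio parts = 16. Expected numbers out of 435:
  red-eyed long-winged: 435 × 9/16 = 244.6875
  red-eyed dumpy-winged: 435 × 3/16 = 81.5625
  sepia-eyed long-winged: 435 × 3/16 = 81.5625
  sepia-eyed dumpy-winged: 435 × 1/16 = 27.1875
χ² = Σ (O − E)² / E
  red-eyed long-winged: (252 − 244.6875)² / 244.6875 = 0.2185
  red-eyed dumpy-winged: (81 − 81.5625)² / 81.5625 = 0.0039
  sepia-eyed long-winged: (75 − 81.5625)² / 81.5625 = 0.5280
  sepia-eyed dumpy-winged: (27 − 27.1875)² / 27.1875 = 0.0013
χ² = 0.2185 + 0.0039 + 0.5280 + 0.0013 = 0.7517 ≈ 0.752
Degrees of freedom = 4 − 1 = 3; critical value at α = 0.1 is 6.251.
Since 0.752 < 6.251, we fail to reject the null hypothesis — the data are consistent with the 9:3:3:1 ratio.

0.752; consistent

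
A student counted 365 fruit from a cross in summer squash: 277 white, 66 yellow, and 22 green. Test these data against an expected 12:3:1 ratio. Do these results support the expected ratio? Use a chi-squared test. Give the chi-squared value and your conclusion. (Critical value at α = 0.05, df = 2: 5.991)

0.154; consistent

Expected counts for N = 365 under a 12:3:1 ratio (total parts = 16):
  white: 365 × 12/16 = 273.75
  yellow: 365 × 3/16 = 68.4375
  green: 365 × 1/16 = 22.8125
χ² = Σ (O − E)² / E
  white: (277 − 273.75)² / 273.75 = 0.0386
  yellow: (66 − 68.4375)² / 68.4375 = 0.0868
  green: (22 − 22.8125)² / 22.8125 = 0.0289
χ² = 0.0386 + 0.0868 + 0.0289 = 0.1543 ≈ 0.154
Degrees of freedom = 3 − 1 = 2; critical value at α = 0.05 is 5.991.
Since 0.154 < 5.991, we fail to reject the null hypothesis — the data are consistent with the 12:3:1 ratio.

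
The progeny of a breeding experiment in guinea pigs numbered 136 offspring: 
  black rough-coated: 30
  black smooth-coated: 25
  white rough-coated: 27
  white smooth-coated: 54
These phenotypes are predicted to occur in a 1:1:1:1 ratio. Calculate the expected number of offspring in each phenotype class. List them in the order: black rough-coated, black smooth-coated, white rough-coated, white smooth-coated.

Total ratio parts = 4. Expected numbers out of 136:
  black rough-coated: 136 × 1/4 = 34
  black smooth-coated: 136 × 1/4 = 34
  white rough-coated: 136 × 1/4 = 34
  white smooth-coated: 136 × 1/4 = 34

34, 34, 34, 34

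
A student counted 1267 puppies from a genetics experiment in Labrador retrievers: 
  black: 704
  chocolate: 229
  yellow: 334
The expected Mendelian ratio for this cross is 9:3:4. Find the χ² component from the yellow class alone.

Expected counts for N = 1267 under a 9:3:4 ratio (total parts = 16):
  black: 1267 × 9/16 = 712.6875
  chocolate: 1267 × 3/16 = 237.5625
  yellow: 1267 × 4/16 = 316.75
Contribution of yellow: (334 − 316.75)² / 316.75 = 0.9394

0.939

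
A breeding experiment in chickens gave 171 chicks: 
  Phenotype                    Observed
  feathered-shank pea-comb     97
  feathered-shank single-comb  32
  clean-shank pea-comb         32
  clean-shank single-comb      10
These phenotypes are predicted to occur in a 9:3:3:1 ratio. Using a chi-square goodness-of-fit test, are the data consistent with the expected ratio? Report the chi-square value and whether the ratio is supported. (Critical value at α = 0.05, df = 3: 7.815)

The 9:3:3:1 ratio has 16 parts, so with N = 171 the expected counts are:
  feathered-shank pea-comb: 171 × 9/16 = 96.1875
  feathered-shank single-comb: 171 × 3/16 = 32.0625
  clean-shank pea-comb: 171 × 3/16 = 32.0625
  clean-shank single-comb: 171 × 1/16 = 10.6875
χ² = Σ (O − E)² / E
  feathered-shank pea-comb: (97 − 96.1875)² / 96.1875 = 0.0069
  feathered-shank single-comb: (32 − 32.0625)² / 32.0625 = 0.0001
  clean-shank pea-comb: (32 − 32.0625)² / 32.0625 = 0.0001
  clean-shank single-comb: (10 − 10.6875)² / 10.6875 = 0.0442
χ² = 0.0069 + 0.0001 + 0.0001 + 0.0442 = 0.0513 ≈ 0.051
Degrees of freedom = 4 − 1 = 3; critical value at α = 0.05 is 7.815.
Since 0.051 < 7.815, we fail to reject the null hypothesis — the data are consistent with the 9:3:3:1 ratio.

0.051; consistent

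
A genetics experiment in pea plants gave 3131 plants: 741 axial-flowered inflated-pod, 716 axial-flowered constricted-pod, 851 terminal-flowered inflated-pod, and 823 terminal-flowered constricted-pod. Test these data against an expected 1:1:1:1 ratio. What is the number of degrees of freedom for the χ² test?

3

A goodness-of-fit test with 4 phenotype classes has df = 4 − 1 = 3.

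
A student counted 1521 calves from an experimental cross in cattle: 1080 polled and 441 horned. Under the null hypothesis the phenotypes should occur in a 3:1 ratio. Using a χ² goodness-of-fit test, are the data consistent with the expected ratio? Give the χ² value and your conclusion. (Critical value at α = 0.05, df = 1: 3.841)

Expected counts for N = 1521 under a 3:1 ratio (total parts = 4):
  polled: 1521 × 3/4 = 1140.75
  horned: 1521 × 1/4 = 380.25
χ² = Σ (O − E)² / E
  polled: (1080 − 1140.75)² / 1140.75 = 3.2352
  horned: (441 − 380.25)² / 380.25 = 9.7056
χ² = 3.2352 + 9.7056 = 12.9408 ≈ 12.941
Degrees of freedom = 2 − 1 = 1; critical value at α = 0.05 is 3.841.
Since 12.941 > 3.841, we reject the null hypothesis — the data do not fit the 3:1 ratio.

12.941; not consistent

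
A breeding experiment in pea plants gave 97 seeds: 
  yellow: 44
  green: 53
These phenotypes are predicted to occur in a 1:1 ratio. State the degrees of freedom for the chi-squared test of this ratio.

1

A goodness-of-fit test with 2 phenotype classes has df = 2 − 1 = 1.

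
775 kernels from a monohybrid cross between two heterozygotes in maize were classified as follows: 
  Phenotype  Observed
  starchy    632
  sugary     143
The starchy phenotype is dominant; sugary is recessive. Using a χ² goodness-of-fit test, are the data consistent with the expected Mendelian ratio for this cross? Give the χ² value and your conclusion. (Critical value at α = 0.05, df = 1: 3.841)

For a monohybrid cross between heterozygotes with complete dominance, the expected phenotypic ratio is 3:1.
The 3:1 ratio has 4 parts, so with N = 775 the expected counts are:
  starchy: 775 × 3/4 = 581.25
  sugary: 775 × 1/4 = 193.75
χ² = Σ (O − E)² / E
  starchy: (632 − 581.25)² / 581.25 = 4.4311
  sugary: (143 − 193.75)² / 193.75 = 13.2932
χ² = 4.4311 + 13.2932 = 17.7243 ≈ 17.724
Degrees of freedom = 2 − 1 = 1; critical value at α = 0.05 is 3.841.
Since 17.724 > 3.841, we reject the null hypothesis — the data do not fit the 3:1 ratio.

17.724; not consistent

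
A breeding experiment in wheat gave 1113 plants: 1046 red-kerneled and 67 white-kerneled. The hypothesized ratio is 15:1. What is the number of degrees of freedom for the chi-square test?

A goodness-of-fit test with 2 phenotype classes has df = 2 − 1 = 1.

1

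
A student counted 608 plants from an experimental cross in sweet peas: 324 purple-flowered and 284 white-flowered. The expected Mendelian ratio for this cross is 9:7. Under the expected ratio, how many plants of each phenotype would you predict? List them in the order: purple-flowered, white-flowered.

The 9:7 ratio has 16 parts, so with N = 608 the expected counts are:
  purple-flowered: 608 × 9/16 = 342
  white-flowered: 608 × 7/16 = 266

342, 266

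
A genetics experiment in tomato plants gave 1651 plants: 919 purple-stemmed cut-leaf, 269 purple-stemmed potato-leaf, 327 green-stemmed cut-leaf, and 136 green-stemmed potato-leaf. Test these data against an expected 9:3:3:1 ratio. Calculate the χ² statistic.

16.832

Expected counts for N = 1651 under a 9:3:3:1 ratio (total parts = 16):
  purple-stemmed cut-leaf: 1651 × 9/16 = 928.6875
  purple-stemmed potato-leaf: 1651 × 3/16 = 309.5625
  green-stemmed cut-leaf: 1651 × 3/16 = 309.5625
  green-stemmed potato-leaf: 1651 × 1/16 = 103.1875
χ² = Σ (O − E)² / E
  purple-stemmed cut-leaf: (919 − 928.6875)² / 928.6875 = 0.1011
  purple-stemmed potato-leaf: (269 − 309.5625)² / 309.5625 = 5.3150
  green-stemmed cut-leaf: (327 − 309.5625)² / 309.5625 = 0.9822
  green-stemmed potato-leaf: (136 − 103.1875)² / 103.1875 = 10.4340
χ² = 0.1011 + 5.3150 + 0.9822 + 10.4340 = 16.8323 ≈ 16.832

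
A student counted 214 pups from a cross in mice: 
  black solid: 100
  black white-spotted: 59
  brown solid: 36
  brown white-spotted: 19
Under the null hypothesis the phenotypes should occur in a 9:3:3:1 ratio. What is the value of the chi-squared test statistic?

15.117

Expected counts for N = 214 under a 9:3:3:1 ratio (total parts = 16):
  black solid: 214 × 9/16 = 120.375
  black white-spotted: 214 × 3/16 = 40.125
  brown solid: 214 × 3/16 = 40.125
  brown white-spotted: 214 × 1/16 = 13.375
χ² = Σ (O − E)² / E
  black solid: (100 − 120.375)² / 120.375 = 3.4487
  black white-spotted: (59 − 40.125)² / 40.125 = 8.8789
  brown solid: (36 − 40.125)² / 40.125 = 0.4241
  brown white-spotted: (19 − 13.375)² / 13.375 = 2.3657
χ² = 3.4487 + 8.8789 + 0.4241 + 2.3657 = 15.1174 ≈ 15.117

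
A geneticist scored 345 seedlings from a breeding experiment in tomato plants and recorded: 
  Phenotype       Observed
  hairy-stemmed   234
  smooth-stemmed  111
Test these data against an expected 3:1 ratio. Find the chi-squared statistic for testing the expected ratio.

9.470

Under the 3:1 hypothesis (Σ ratio = 4, N = 345):
  hairy-stemmed: 345 × 3/4 = 258.75
  smooth-stemmed: 345 × 1/4 = 86.25
χ² = Σ (O − E)² / E
  hairy-stemmed: (234 − 258.75)² / 258.75 = 2.3674
  smooth-stemmed: (111 − 86.25)² / 86.25 = 7.1022
χ² = 2.3674 + 7.1022 = 9.4696 ≈ 9.470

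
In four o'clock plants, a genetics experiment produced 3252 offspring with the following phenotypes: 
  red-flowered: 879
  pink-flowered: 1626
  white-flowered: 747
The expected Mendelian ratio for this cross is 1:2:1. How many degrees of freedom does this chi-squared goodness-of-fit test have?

A goodness-of-fit test with 3 phenotype classes has df = 3 − 1 = 2.

2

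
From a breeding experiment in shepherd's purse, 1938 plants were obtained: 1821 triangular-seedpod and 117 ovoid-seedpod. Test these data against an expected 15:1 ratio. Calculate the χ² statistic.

0.150

Under the 15:1 hypothesis (Σ ratio = 16, N = 1938):
  triangular-seedpod: 1938 × 15/16 = 1816.875
  ovoid-seedpod: 1938 × 1/16 = 121.125
χ² = Σ (O − E)² / E
  triangular-seedpod: (1821 − 1816.875)² / 1816.875 = 0.0094
  ovoid-seedpod: (117 − 121.125)² / 121.125 = 0.1405
χ² = 0.0094 + 0.1405 = 0.1499 ≈ 0.150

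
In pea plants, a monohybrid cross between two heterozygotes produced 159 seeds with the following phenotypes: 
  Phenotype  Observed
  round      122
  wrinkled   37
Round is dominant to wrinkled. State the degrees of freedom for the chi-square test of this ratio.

For a monohybrid cross between heterozygotes with complete dominance, the expected phenotypic ratio is 3:1.
A goodness-of-fit test with 2 phenotype classes has df = 2 − 1 = 1.

1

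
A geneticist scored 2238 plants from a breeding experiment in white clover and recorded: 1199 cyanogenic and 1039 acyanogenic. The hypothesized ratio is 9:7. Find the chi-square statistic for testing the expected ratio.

6.509

The 9:7 ratio has 16 parts, so with N = 2238 the expected counts are:
  cyanogenic: 2238 × 9/16 = 1258.875
  acyanogenic: 2238 × 7/16 = 979.125
χ² = Σ (O − E)² / E
  cyanogenic: (1199 − 1258.875)² / 1258.875 = 2.8478
  acyanogenic: (1039 − 979.125)² / 979.125 = 3.6614
χ² = 2.8478 + 3.6614 = 6.5092 ≈ 6.509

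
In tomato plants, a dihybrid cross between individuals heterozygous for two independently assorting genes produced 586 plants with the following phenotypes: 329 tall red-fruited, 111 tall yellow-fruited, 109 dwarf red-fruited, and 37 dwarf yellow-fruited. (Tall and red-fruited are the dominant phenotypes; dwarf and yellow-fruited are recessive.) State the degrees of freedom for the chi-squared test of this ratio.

3

A dihybrid F₂ with independent assortment and complete dominance at both loci gives a 9:3:3:1 phenotypic ratio.
A goodness-of-fit test with 4 phenotype classes has df = 4 − 1 = 3.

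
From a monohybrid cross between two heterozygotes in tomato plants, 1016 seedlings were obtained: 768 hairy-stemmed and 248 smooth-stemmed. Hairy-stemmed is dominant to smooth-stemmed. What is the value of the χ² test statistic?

0.189

For a monohybrid cross between heterozygotes with complete dominance, the expected phenotypic ratio is 3:1.
Total ratio parts = 4. Expected numbers out of 1016:
  hairy-stemmed: 1016 × 3/4 = 762
  smooth-stemmed: 1016 × 1/4 = 254
χ² = Σ (O − E)² / E
  hairy-stemmed: (768 − 762)² / 762 = 0.0472
  smooth-stemmed: (248 − 254)² / 254 = 0.1417
χ² = 0.0472 + 0.1417 = 0.1889 ≈ 0.189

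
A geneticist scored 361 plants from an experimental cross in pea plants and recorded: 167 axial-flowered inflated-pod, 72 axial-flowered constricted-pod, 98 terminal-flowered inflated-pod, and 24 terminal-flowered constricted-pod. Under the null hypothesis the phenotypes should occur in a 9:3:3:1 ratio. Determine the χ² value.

Total ratio parts = 16. Expected numbers out of 361:
  axial-flowered inflated-pod: 361 × 9/16 = 203.0625
  axial-flowered constricted-pod: 361 × 3/16 = 67.6875
  terminal-flowered inflated-pod: 361 × 3/16 = 67.6875
  terminal-flowered constricted-pod: 361 × 1/16 = 22.5625
χ² = Σ (O − E)² / E
  axial-flowered inflated-pod: (167 − 203.0625)² / 203.0625 = 6.4045
  axial-flowered constricted-pod: (72 − 67.6875)² / 67.6875 = 0.2748
  terminal-flowered inflated-pod: (98 − 67.6875)² / 67.6875 = 13.5748
  terminal-flowered constricted-pod: (24 − 22.5625)² / 22.5625 = 0.0916
χ² = 6.4045 + 0.2748 + 13.5748 + 0.0916 = 20.3457 ≈ 20.346

20.346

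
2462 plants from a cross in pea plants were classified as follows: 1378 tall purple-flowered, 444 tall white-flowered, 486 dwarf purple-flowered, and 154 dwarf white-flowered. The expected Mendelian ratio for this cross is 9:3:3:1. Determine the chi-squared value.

1.994

Total ratio parts = 16. Expected numbers out of 2462:
  tall purple-flowered: 2462 × 9/16 = 1384.875
  tall white-flowered: 2462 × 3/16 = 461.625
  dwarf purple-flowered: 2462 × 3/16 = 461.625
  dwarf white-flowered: 2462 × 1/16 = 153.875
χ² = Σ (O − E)² / E
  tall purple-flowered: (1378 − 1384.875)² / 1384.875 = 0.0341
  tall white-flowered: (444 − 461.625)² / 461.625 = 0.6729
  dwarf purple-flowered: (486 − 461.625)² / 461.625 = 1.2871
  dwarf white-flowered: (154 − 153.875)² / 153.875 = 0.0001
χ² = 0.0341 + 0.6729 + 1.2871 + 0.0001 = 1.9942 ≈ 1.994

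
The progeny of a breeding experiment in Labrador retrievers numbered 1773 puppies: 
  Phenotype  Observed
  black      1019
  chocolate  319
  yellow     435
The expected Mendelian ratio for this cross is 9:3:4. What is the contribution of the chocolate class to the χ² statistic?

Expected counts for N = 1773 under a 9:3:4 ratio (total parts = 16):
  black: 1773 × 9/16 = 997.3125
  chocolate: 1773 × 3/16 = 332.4375
  yellow: 1773 × 4/16 = 443.25
Contribution of chocolate: (319 − 332.4375)² / 332.4375 = 0.5432

0.543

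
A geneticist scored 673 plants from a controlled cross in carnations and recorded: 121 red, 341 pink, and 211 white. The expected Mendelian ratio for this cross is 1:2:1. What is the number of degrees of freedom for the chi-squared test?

2

A goodness-of-fit test with 3 phenotype classes has df = 3 − 1 = 2.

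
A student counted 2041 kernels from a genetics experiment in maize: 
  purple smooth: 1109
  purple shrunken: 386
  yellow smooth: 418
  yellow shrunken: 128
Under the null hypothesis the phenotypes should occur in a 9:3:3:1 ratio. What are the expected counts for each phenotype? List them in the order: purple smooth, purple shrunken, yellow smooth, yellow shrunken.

1148.0625, 382.6875, 382.6875, 127.5625

Total ratio parts = 16. Expected numbers out of 2041:
  purple smooth: 2041 × 9/16 = 1148.0625
  purple shrunken: 2041 × 3/16 = 382.6875
  yellow smooth: 2041 × 3/16 = 382.6875
  yellow shrunken: 2041 × 1/16 = 127.5625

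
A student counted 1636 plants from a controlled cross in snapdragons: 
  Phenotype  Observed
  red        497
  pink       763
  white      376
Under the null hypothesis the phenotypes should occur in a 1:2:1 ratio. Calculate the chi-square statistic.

The 1:2:1 ratio has 4 parts, so with N = 1636 the expected counts are:
  red: 1636 × 1/4 = 409
  pink: 1636 × 2/4 = 818
  white: 1636 × 1/4 = 409
χ² = Σ (O − E)² / E
  red: (497 − 409)² / 409 = 18.9340
  pink: (763 − 818)² / 818 = 3.6980
  white: (376 − 409)² / 409 = 2.6626
χ² = 18.9340 + 3.6980 + 2.6626 = 25.2946 ≈ 25.295

25.295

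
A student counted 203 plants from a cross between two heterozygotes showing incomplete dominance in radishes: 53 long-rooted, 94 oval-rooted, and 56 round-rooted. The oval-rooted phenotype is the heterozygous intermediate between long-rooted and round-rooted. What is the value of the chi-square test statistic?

With incomplete dominance, a heterozygote × heterozygote cross gives a 1:2:1 phenotypic ratio.
Total ratio parts = 4. Expected numbers out of 203:
  long-rooted: 203 × 1/4 = 50.75
  oval-rooted: 203 × 2/4 = 101.5
  round-rooted: 203 × 1/4 = 50.75
χ² = Σ (O − E)² / E
  long-rooted: (53 − 50.75)² / 50.75 = 0.0998
  oval-rooted: (94 − 101.5)² / 101.5 = 0.5542
  round-rooted: (56 − 50.75)² / 50.75 = 0.5431
χ² = 0.0998 + 0.5542 + 0.5431 = 1.1971 ≈ 1.197

1.197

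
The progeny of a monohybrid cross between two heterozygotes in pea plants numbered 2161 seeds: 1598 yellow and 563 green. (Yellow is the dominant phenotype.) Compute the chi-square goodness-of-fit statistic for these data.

1.277

For a monohybrid cross between heterozygotes with complete dominance, the expected phenotypic ratio is 3:1.
Under the 3:1 hypothesis (Σ ratio = 4, N = 2161):
  yellow: 2161 × 3/4 = 1620.75
  green: 2161 × 1/4 = 540.25
χ² = Σ (O − E)² / E
  yellow: (1598 − 1620.75)² / 1620.75 = 0.3193
  green: (563 − 540.25)² / 540.25 = 0.9580
χ² = 0.3193 + 0.9580 = 1.2773 ≈ 1.277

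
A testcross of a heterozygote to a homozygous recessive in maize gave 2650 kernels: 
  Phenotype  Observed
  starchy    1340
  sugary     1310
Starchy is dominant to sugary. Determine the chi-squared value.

A testcross of a heterozygote (Aa × aa) gives a 1:1 phenotypic ratio.
The 1:1 ratio has 2 parts, so with N = 2650 the expected counts are:
  starchy: 2650 × 1/2 = 1325
  sugary: 2650 × 1/2 = 1325
χ² = Σ (O − E)² / E
  starchy: (1340 − 1325)² / 1325 = 0.1698
  sugary: (1310 − 1325)² / 1325 = 0.1698
χ² = 0.1698 + 0.1698 = 0.3396 ≈ 0.340

0.340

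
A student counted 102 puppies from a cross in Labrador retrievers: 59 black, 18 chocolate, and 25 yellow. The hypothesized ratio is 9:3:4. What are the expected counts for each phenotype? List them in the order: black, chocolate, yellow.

57.375, 19.125, 25.5

The 9:3:4 ratio has 16 parts, so with N = 102 the expected counts are:
  black: 102 × 9/16 = 57.375
  chocolate: 102 × 3/16 = 19.125
  yellow: 102 × 4/16 = 25.5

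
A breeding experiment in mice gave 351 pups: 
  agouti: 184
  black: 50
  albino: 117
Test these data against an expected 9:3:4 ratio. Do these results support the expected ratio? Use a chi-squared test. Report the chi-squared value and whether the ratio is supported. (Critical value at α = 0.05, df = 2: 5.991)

Expected counts for N = 351 under a 9:3:4 ratio (total parts = 16):
  agouti: 351 × 9/16 = 197.4375
  black: 351 × 3/16 = 65.8125
  albino: 351 × 4/16 = 87.75
χ² = Σ (O − E)² / E
  agouti: (184 − 197.4375)² / 197.4375 = 0.9145
  black: (50 − 65.8125)² / 65.8125 = 3.7992
  albino: (117 − 87.75)² / 87.75 = 9.7500
χ² = 0.9145 + 3.7992 + 9.7500 = 14.4637 ≈ 14.464
Degrees of freedom = 3 − 1 = 2; critical value at α = 0.05 is 5.991.
Since 14.464 > 5.991, we reject the null hypothesis — the data do not fit the 9:3:4 ratio.

14.464; not consistent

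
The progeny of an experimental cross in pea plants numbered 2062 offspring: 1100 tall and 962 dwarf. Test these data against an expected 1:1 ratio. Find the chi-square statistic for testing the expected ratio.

9.236

Under the 1:1 hypothesis (Σ ratio = 2, N = 2062):
  tall: 2062 × 1/2 = 1031
  dwarf: 2062 × 1/2 = 1031
χ² = Σ (O − E)² / E
  tall: (1100 − 1031)² / 1031 = 4.6178
  dwarf: (962 − 1031)² / 1031 = 4.6178
χ² = 4.6178 + 4.6178 = 9.2356 ≈ 9.236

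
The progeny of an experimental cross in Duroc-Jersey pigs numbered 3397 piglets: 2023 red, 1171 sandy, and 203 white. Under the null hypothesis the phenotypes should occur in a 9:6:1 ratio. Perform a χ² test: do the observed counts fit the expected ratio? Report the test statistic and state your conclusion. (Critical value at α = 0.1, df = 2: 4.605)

15.303; not consistent

Total ratio parts = 16. Expected numbers out of 3397:
  red: 3397 × 9/16 = 1910.8125
  sandy: 3397 × 6/16 = 1273.875
  white: 3397 × 1/16 = 212.3125
χ² = Σ (O − E)² / E
  red: (2023 − 1910.8125)² / 1910.8125 = 6.5867
  sandy: (1171 − 1273.875)² / 1273.875 = 8.3079
  white: (203 − 212.3125)² / 212.3125 = 0.4085
χ² = 6.5867 + 8.3079 + 0.4085 = 15.3031 ≈ 15.303
Degrees of freedom = 3 − 1 = 2; critical value at α = 0.1 is 4.605.
Since 15.303 > 4.605, we reject the null hypothesis — the data do not fit the 9:6:1 ratio.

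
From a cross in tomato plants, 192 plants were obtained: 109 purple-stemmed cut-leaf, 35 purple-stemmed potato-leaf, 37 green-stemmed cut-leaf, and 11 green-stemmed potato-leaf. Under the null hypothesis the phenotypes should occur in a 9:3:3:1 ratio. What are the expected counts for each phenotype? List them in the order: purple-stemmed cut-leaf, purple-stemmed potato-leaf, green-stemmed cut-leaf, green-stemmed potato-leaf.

108, 36, 36, 12

Under the 9:3:3:1 hypothesis (Σ ratio = 16, N = 192):
  purple-stemmed cut-leaf: 192 × 9/16 = 108
  purple-stemmed potato-leaf: 192 × 3/16 = 36
  green-stemmed cut-leaf: 192 × 3/16 = 36
  green-stemmed potato-leaf: 192 × 1/16 = 12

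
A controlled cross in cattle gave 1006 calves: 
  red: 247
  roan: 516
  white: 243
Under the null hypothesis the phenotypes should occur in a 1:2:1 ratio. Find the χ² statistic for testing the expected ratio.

Expected counts for N = 1006 under a 1:2:1 ratio (total parts = 4):
  red: 1006 × 1/4 = 251.5
  roan: 1006 × 2/4 = 503
  white: 1006 × 1/4 = 251.5
χ² = Σ (O − E)² / E
  red: (247 − 251.5)² / 251.5 = 0.0805
  roan: (516 − 503)² / 503 = 0.3360
  white: (243 − 251.5)² / 251.5 = 0.2873
χ² = 0.0805 + 0.3360 + 0.2873 = 0.7038 ≈ 0.704

0.704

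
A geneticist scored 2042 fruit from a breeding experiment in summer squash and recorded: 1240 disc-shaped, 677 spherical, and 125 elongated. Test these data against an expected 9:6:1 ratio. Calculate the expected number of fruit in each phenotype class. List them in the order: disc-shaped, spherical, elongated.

1148.625, 765.75, 127.625

Total ratio parts = 16. Expected numbers out of 2042:
  disc-shaped: 2042 × 9/16 = 1148.625
  spherical: 2042 × 6/16 = 765.75
  elongated: 2042 × 1/16 = 127.625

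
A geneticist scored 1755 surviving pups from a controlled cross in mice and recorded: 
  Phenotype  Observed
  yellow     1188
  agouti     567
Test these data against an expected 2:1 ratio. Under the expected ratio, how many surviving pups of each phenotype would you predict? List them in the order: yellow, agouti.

Under the 2:1 hypothesis (Σ ratio = 3, N = 1755):
  yellow: 1755 × 2/3 = 1170
  agouti: 1755 × 1/3 = 585

1170, 585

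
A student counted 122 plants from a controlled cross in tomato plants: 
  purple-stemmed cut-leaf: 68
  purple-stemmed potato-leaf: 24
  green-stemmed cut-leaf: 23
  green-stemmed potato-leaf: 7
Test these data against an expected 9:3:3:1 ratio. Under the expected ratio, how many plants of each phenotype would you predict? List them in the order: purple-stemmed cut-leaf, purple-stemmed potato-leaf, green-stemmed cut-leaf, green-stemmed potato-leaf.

68.625, 22.875, 22.875, 7.625

Under the 9:3:3:1 hypothesis (Σ ratio = 16, N = 122):
  purple-stemmed cut-leaf: 122 × 9/16 = 68.625
  purple-stemmed potato-leaf: 122 × 3/16 = 22.875
  green-stemmed cut-leaf: 122 × 3/16 = 22.875
  green-stemmed potato-leaf: 122 × 1/16 = 7.625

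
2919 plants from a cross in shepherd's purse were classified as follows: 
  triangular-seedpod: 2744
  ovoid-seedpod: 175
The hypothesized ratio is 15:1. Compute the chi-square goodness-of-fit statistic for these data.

0.323

The 15:1 ratio has 16 parts, so with N = 2919 the expected counts are:
  triangular-seedpod: 2919 × 15/16 = 2736.5625
  ovoid-seedpod: 2919 × 1/16 = 182.4375
χ² = Σ (O − E)² / E
  triangular-seedpod: (2744 − 2736.5625)² / 2736.5625 = 0.0202
  ovoid-seedpod: (175 − 182.4375)² / 182.4375 = 0.3032
χ² = 0.0202 + 0.3032 = 0.3234 ≈ 0.323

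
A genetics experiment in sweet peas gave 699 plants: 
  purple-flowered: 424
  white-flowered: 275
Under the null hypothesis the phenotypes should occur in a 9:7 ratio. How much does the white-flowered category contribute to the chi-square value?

Expected counts for N = 699 under a 9:7 ratio (total parts = 16):
  purple-flowered: 699 × 9/16 = 393.1875
  white-flowered: 699 × 7/16 = 305.8125
Contribution of white-flowered: (275 − 305.8125)² / 305.8125 = 3.1045

3.105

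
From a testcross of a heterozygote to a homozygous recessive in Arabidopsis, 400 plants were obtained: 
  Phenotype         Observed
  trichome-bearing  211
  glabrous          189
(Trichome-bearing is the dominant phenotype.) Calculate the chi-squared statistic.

1.210

A testcross of a heterozygote (Aa × aa) gives a 1:1 phenotypic ratio.
Expected counts for N = 400 under a 1:1 ratio (total parts = 2):
  trichome-bearing: 400 × 1/2 = 200
  glabrous: 400 × 1/2 = 200
χ² = Σ (O − E)² / E
  trichome-bearing: (211 − 200)² / 200 = 0.6050
  glabrous: (189 − 200)² / 200 = 0.6050
χ² = 0.6050 + 0.6050 = 1.210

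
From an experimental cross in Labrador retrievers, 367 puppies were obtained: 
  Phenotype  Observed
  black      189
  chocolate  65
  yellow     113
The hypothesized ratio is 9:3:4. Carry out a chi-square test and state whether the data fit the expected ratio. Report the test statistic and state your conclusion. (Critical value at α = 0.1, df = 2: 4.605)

6.606; not consistent

Expected counts for N = 367 under a 9:3:4 ratio (total parts = 16):
  black: 367 × 9/16 = 206.4375
  chocolate: 367 × 3/16 = 68.8125
  yellow: 367 × 4/16 = 91.75
χ² = Σ (O − E)² / E
  black: (189 − 206.4375)² / 206.4375 = 1.4729
  chocolate: (65 − 68.8125)² / 68.8125 = 0.2112
  yellow: (113 − 91.75)² / 91.75 = 4.9217
χ² = 1.4729 + 0.2112 + 4.9217 = 6.6058 ≈ 6.606
Degrees of freedom = 3 − 1 = 2; critical value at α = 0.1 is 4.605.
Since 6.606 > 4.605, we reject the null hypothesis — the data do not fit the 9:3:4 ratio.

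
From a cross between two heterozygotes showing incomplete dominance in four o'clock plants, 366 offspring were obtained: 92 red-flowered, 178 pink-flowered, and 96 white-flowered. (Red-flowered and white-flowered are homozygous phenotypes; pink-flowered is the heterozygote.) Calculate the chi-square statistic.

With incomplete dominance, a heterozygote × heterozygote cross gives a 1:2:1 phenotypic ratio.
Expected counts for N = 366 under a 1:2:1 ratio (total parts = 4):
  red-flowered: 366 × 1/4 = 91.5
  pink-flowered: 366 × 2/4 = 183
  white-flowered: 366 × 1/4 = 91.5
χ² = Σ (O − E)² / E
  red-flowered: (92 − 91.5)² / 91.5 = 0.0027
  pink-flowered: (178 − 183)² / 183 = 0.1366
  white-flowered: (96 − 91.5)² / 91.5 = 0.2213
χ² = 0.0027 + 0.1366 + 0.2213 = 0.3606 ≈ 0.361

0.361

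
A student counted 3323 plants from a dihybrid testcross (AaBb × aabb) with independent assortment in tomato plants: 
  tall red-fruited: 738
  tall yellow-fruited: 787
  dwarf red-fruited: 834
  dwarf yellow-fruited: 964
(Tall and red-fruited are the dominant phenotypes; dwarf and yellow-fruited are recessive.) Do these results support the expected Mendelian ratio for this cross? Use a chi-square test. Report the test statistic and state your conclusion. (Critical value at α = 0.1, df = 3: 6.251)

34.045; not consistent

A dihybrid testcross with independent assortment gives a 1:1:1:1 ratio.
Under the 1:1:1:1 hypothesis (Σ ratio = 4, N = 3323):
  tall red-fruited: 3323 × 1/4 = 830.75
  tall yellow-fruited: 3323 × 1/4 = 830.75
  dwarf red-fruited: 3323 × 1/4 = 830.75
  dwarf yellow-fruited: 3323 × 1/4 = 830.75
χ² = Σ (O − E)² / E
  tall red-fruited: (738 − 830.75)² / 830.75 = 10.3552
  tall yellow-fruited: (787 − 830.75)² / 830.75 = 2.3040
  dwarf red-fruited: (834 − 830.75)² / 830.75 = 0.0127
  dwarf yellow-fruited: (964 − 830.75)² / 830.75 = 21.3729
χ² = 10.3552 + 2.3040 + 0.0127 + 21.3729 = 34.0448 ≈ 34.045
Degrees of freedom = 4 − 1 = 3; critical value at α = 0.1 is 6.251.
Since 34.045 > 6.251, we reject the null hypothesis — the data do not fit the 1:1:1:1 ratio.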